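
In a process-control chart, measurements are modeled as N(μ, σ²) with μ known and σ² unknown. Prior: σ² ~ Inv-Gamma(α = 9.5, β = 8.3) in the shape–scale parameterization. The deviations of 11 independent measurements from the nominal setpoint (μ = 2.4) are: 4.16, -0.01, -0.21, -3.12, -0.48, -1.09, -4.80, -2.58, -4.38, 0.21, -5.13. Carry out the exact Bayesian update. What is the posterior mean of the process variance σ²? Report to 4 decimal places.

With known mean μ and an Inverse-Gamma(α, β) prior on σ², the Normal likelihood is conjugate: posterior is Inv-Gamma(α + n/2, β + Σ(xᵢ−μ)²/2).
Σ(xᵢ−μ)² = (4.16)² + (-0.01)² + (-0.21)² + (-3.12)² + (-0.48)² + (-1.09)² + (-4.80)² + (-2.58)² + (-4.38)² + (0.21)² + (-5.13)² = 103.7445.
Posterior: Inv-Gamma(9.5 + 11/2, 8.3 + 103.7445/2) = Inv-Gamma(15.00, 60.17225).
E[σ²|data] = β/(α−1) = 60.17225/14.00 = 4.2980.

4.2980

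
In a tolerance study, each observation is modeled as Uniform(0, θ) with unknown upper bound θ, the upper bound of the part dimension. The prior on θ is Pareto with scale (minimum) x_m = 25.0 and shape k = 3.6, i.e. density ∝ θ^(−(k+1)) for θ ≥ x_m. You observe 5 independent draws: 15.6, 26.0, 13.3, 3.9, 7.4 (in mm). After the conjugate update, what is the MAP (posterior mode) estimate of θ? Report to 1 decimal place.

26.0

A Pareto(scale x_m, shape k) prior on the upper bound θ of Uniform(0, θ) is conjugate: posterior is Pareto(max(x_m, max xᵢ), k + n).
Sample maximum = 26.0; prior scale x_m = 25.0 → posterior scale = max = 26.0.
Posterior shape = 3.6 + 5 = 8.6.
The Pareto density is decreasing on [x_m, ∞), so the mode is x_m = 26.0.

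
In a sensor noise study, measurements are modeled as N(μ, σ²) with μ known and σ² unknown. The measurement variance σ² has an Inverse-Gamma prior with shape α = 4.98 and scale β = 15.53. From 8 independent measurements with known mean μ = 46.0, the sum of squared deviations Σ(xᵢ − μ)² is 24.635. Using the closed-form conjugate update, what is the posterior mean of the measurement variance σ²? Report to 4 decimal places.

With known mean μ and an Inverse-Gamma(α, β) prior on σ², the Normal likelihood is conjugate: posterior is Inv-Gamma(α + n/2, β + Σ(xᵢ−μ)²/2).
Posterior: Inv-Gamma(4.98 + 8/2, 15.53 + 24.635/2) = Inv-Gamma(8.98, 27.8475).
E[σ²|data] = β/(α−1) = 27.8475/7.98 = 3.4897.

3.4897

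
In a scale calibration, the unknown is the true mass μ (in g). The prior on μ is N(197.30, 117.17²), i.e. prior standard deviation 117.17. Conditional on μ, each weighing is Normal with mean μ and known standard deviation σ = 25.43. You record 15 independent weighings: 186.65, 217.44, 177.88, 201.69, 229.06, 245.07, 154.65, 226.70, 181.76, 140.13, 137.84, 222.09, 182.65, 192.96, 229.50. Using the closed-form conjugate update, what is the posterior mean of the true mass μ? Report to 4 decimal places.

195.0783

For Normal data with known variance σ², a Normal(μ₀, σ₀²) prior on μ is conjugate. Posterior precision = 1/σ₀² + n/σ²; posterior mean is the precision-weighted average of μ₀ and x̄.
Σxᵢ = 186.65 + 217.44 + 177.88 + 201.69 + 229.06 + 245.07 + 154.65 + 226.70 + 181.76 + 140.13 + 137.84 + 222.09 + 182.65 + 192.96 + 229.50 = 2926.07, so n·x̄ = 2926.07.
σ₀² = 117.17² = 13728.8089, σ² = 25.43² = 646.6849; σ² + n·σ₀² = 646.6849 + 15·13728.8089 = 206578.8184.
Posterior mean = (μ₀/σ₀² + n·x̄/σ²)/(1/σ₀² + n/σ²) = (σ²·μ₀ + σ₀²·n·x̄)/(σ² + n·σ₀²) = (646.6849·197.30 + 13728.8089·2926.07)/206578.8184 = 40299046.788793/206578.8184 = 195.0783.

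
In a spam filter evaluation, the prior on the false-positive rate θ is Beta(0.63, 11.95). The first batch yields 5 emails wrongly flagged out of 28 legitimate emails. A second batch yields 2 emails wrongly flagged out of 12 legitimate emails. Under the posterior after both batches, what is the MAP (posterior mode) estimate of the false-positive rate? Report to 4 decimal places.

0.1311

The Beta prior is conjugate to a Binomial/Bernoulli likelihood; the update adds successes to α and failures to β.
After batch 1: Beta(0.63+5, 11.95+23) = Beta(5.63, 34.95).
After batch 2: Beta(5.63+2, 34.95+10) = Beta(7.63, 44.95).
Mode of Beta(a,b) for a,b>1 is (a−1)/(a+b−2) = 6.63/50.58 = 0.1311.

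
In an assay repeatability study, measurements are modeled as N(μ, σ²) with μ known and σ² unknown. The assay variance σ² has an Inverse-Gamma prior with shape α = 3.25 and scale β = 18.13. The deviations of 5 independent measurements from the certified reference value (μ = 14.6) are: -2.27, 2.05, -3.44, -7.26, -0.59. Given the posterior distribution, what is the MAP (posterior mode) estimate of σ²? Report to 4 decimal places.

8.1855

With known mean μ and an Inverse-Gamma(α, β) prior on σ², the Normal likelihood is conjugate: posterior is Inv-Gamma(α + n/2, β + Σ(xᵢ−μ)²/2).
Σ(xᵢ−μ)² = (-2.27)² + (2.05)² + (-3.44)² + (-7.26)² + (-0.59)² = 74.2447.
Posterior: Inv-Gamma(3.25 + 5/2, 18.13 + 74.2447/2) = Inv-Gamma(5.75, 55.25235).
Mode = β/(α+1) = 55.25235/6.75 = 8.1855.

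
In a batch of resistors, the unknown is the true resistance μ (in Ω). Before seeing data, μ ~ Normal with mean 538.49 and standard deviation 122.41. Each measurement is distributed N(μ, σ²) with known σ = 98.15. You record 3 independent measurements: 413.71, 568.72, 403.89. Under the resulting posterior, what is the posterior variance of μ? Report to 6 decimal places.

2644.434172

For Normal data with known variance σ², a Normal(μ₀, σ₀²) prior on μ is conjugate. Posterior precision = 1/σ₀² + n/σ²; posterior mean is the precision-weighted average of μ₀ and x̄.
σ₀² = 122.41² = 14984.2081, σ² = 98.15² = 9633.4225; σ² + n·σ₀² = 9633.4225 + 3·14984.2081 = 54586.0468.
Posterior precision = 1/σ₀² + n/σ² = 1/14984.2081 + 3/9633.4225 = (σ² + n·σ₀²)/(σ₀²σ²) = 54586.0468/(14984.2081·9633.4225); posterior variance σₙ² = σ₀²σ²/(σ² + n·σ₀²) = 14984.2081·9633.4225/54586.0468 = 2644.434172.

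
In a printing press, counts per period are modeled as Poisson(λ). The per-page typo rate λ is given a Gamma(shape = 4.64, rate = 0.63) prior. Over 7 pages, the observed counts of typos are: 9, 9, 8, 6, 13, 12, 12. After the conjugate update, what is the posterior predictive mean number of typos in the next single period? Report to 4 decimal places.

With a Gamma(shape α, rate β) prior, the Poisson likelihood is conjugate: the posterior is Gamma(α + ΣXᵢ, β + n).
Sum of counts S = 69 over n = 7 pages.
Posterior: Gamma(α+S, β+n) = Gamma(4.64+69, 0.63+7) = Gamma(73.64, 7.63).
The predictive distribution for one future period is NegBinom with mean α/β = 9.6514.

9.6514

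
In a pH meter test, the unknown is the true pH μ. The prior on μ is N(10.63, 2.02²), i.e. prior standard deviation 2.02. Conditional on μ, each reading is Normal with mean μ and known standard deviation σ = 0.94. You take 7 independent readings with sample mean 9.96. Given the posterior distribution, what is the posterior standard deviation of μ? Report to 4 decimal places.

For Normal data with known variance σ², a Normal(μ₀, σ₀²) prior on μ is conjugate. Posterior precision = 1/σ₀² + n/σ²; posterior mean is the precision-weighted average of μ₀ and x̄.
σ₀² = 2.02² = 4.0804, σ² = 0.94² = 0.8836; σ² + n·σ₀² = 0.8836 + 7·4.0804 = 29.4464.
Posterior precision = 1/σ₀² + n/σ² = 1/4.0804 + 7/0.8836 = (σ² + n·σ₀²)/(σ₀²σ²) = 29.4464/(4.0804·0.8836); posterior variance σₙ² = σ₀²σ²/(σ² + n·σ₀²) = 4.0804·0.8836/29.4464 = 0.122441.
Posterior SD = √σₙ² = √(4.0804·0.8836/29.4464) = 0.3499.

0.3499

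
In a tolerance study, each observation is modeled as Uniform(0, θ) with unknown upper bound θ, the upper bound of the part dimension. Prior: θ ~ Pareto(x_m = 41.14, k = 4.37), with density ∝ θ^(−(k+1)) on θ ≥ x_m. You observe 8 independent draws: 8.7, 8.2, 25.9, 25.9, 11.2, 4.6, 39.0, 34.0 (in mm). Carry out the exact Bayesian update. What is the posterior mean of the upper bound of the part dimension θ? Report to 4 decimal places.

A Pareto(scale x_m, shape k) prior on the upper bound θ of Uniform(0, θ) is conjugate: posterior is Pareto(max(x_m, max xᵢ), k + n).
Sample maximum = 39.0; prior scale x_m = 41.14 → posterior scale = max = 41.14.
Posterior shape = 4.37 + 8 = 12.37.
E[θ|data] = k·x_m/(k−1) = 12.37·41.14/11.37 = 44.7583.

44.7583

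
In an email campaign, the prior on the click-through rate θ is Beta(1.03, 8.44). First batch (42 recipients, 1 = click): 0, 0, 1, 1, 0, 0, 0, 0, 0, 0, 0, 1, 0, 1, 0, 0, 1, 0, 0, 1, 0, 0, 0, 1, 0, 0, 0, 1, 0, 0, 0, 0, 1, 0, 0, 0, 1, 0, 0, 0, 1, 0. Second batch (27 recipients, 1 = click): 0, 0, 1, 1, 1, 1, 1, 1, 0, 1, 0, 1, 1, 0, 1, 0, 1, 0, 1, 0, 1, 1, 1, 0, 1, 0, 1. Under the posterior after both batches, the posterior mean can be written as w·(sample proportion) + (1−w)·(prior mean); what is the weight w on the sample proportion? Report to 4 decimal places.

0.8793

The Beta prior is conjugate to a Binomial/Bernoulli likelihood; the update adds successes to α and failures to β.
Total number of recipients: n = 42 + 27 = 69.
Posterior mean = (α₀+k)/(α₀+β₀+n) = [n/(α₀+β₀+n)]·(k/n) + [(α₀+β₀)/(α₀+β₀+n)]·α₀/(α₀+β₀), so only n and the prior enter the weight.
The weight on the data is w = n/(α₀+β₀+n) = 69/(1.03+8.44+69) = 69/78.47 = 0.8793.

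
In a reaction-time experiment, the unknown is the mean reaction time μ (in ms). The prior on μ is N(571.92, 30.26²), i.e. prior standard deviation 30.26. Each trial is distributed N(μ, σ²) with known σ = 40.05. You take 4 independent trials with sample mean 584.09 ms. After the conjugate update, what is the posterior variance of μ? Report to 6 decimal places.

278.873047

For Normal data with known variance σ², a Normal(μ₀, σ₀²) prior on μ is conjugate. Posterior precision = 1/σ₀² + n/σ²; posterior mean is the precision-weighted average of μ₀ and x̄.
σ₀² = 30.26² = 915.6676, σ² = 40.05² = 1604.0025; σ² + n·σ₀² = 1604.0025 + 4·915.6676 = 5266.6729.
Posterior precision = 1/σ₀² + n/σ² = 1/915.6676 + 4/1604.0025 = (σ² + n·σ₀²)/(σ₀²σ²) = 5266.6729/(915.6676·1604.0025); posterior variance σₙ² = σ₀²σ²/(σ² + n·σ₀²) = 915.6676·1604.0025/5266.6729 = 278.873047.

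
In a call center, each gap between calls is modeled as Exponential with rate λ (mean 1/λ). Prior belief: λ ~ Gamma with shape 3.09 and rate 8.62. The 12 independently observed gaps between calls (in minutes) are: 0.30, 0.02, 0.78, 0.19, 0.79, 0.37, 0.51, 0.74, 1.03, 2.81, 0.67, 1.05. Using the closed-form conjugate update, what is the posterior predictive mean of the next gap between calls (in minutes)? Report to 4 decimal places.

With a Gamma(shape α, rate β) prior on the exponential rate λ, the posterior after n observations with total T = Σxᵢ is Gamma(α+n, β+T).
Sum of observations T = 9.26 minutes; n = 12.
Posterior: Gamma(3.09+12, 8.62+9.26) = Gamma(15.09, 17.88).
The predictive distribution for the next observation is Lomax; its mean is β/(α−1) = 17.88/14.09 = 1.2690.

1.2690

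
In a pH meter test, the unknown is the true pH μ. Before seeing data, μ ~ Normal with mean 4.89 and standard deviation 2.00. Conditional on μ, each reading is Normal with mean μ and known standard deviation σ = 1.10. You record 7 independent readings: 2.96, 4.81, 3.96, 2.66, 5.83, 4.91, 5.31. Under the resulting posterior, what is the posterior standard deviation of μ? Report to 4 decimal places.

For Normal data with known variance σ², a Normal(μ₀, σ₀²) prior on μ is conjugate. Posterior precision = 1/σ₀² + n/σ²; posterior mean is the precision-weighted average of μ₀ and x̄.
σ₀² = 2.00² = 4, σ² = 1.10² = 1.21; σ² + n·σ₀² = 1.21 + 7·4 = 29.21.
Posterior precision = 1/σ₀² + n/σ² = 1/4 + 7/1.21 = (σ² + n·σ₀²)/(σ₀²σ²) = 29.21/(4·1.21); posterior variance σₙ² = σ₀²σ²/(σ² + n·σ₀²) = 4·1.21/29.21 = 0.165697.
Posterior SD = √σₙ² = √(4·1.21/29.21) = 0.4071.

0.4071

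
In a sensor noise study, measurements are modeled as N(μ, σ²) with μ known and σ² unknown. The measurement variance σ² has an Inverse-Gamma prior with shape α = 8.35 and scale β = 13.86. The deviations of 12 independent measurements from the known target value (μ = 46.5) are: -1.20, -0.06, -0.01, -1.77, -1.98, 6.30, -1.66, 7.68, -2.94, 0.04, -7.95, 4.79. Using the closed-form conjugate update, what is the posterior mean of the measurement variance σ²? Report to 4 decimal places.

8.7055

With known mean μ and an Inverse-Gamma(α, β) prior on σ², the Normal likelihood is conjugate: posterior is Inv-Gamma(α + n/2, β + Σ(xᵢ−μ)²/2).
Σ(xᵢ−μ)² = (-1.20)² + (-0.06)² + (-0.01)² + (-1.77)² + (-1.98)² + (6.30)² + (-1.66)² + (7.68)² + (-2.94)² + (0.04)² + (-7.95)² + (4.79)² = 204.7168.
Posterior: Inv-Gamma(8.35 + 12/2, 13.86 + 204.7168/2) = Inv-Gamma(14.35, 116.21840).
E[σ²|data] = β/(α−1) = 116.21840/13.35 = 8.7055.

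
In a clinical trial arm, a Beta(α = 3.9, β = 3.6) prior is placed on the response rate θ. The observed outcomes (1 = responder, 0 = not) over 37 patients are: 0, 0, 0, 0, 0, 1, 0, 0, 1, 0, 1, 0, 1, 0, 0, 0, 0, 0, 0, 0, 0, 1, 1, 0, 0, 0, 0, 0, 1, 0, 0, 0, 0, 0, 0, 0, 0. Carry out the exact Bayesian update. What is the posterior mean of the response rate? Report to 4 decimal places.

0.2449

The Beta prior is conjugate to a Binomial/Bernoulli likelihood; the update adds successes to α and failures to β.
Posterior: Beta(α+k, β+n−k) = Beta(3.9+7, 3.6+30) = Beta(10.9, 33.6).
Posterior mean = α/(α+β) = 10.9/44.5 = 0.2449.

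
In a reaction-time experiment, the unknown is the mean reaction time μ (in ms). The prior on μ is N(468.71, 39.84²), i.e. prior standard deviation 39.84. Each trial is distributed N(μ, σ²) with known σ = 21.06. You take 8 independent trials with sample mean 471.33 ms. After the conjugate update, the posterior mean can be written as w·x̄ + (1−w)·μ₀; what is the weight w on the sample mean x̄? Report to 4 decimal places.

0.9662

For Normal data with known variance σ², a Normal(μ₀, σ₀²) prior on μ is conjugate. Posterior precision = 1/σ₀² + n/σ²; posterior mean is the precision-weighted average of μ₀ and x̄.
σ₀² = 39.84² = 1587.2256, σ² = 21.06² = 443.5236. Prior precision 1/σ₀² = 1/1587.2256; data precision n/σ² = 8/443.5236.
w = (n/σ²)/(1/σ₀² + n/σ²) = n·σ₀²/(σ² + n·σ₀²) = 8·1587.2256/(443.5236 + 8·1587.2256) = 12697.8048/13141.3284 = 0.9662.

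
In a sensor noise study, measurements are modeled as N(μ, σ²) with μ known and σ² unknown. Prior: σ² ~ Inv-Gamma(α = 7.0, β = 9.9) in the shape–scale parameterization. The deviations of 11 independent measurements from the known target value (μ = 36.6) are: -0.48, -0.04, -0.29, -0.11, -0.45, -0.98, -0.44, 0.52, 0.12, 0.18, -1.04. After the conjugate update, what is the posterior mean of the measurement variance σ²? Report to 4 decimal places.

With known mean μ and an Inverse-Gamma(α, β) prior on σ², the Normal likelihood is conjugate: posterior is Inv-Gamma(α + n/2, β + Σ(xᵢ−μ)²/2).
Σ(xᵢ−μ)² = (-0.48)² + (-0.04)² + (-0.29)² + (-0.11)² + (-0.45)² + (-0.98)² + (-0.44)² + (0.52)² + (0.12)² + (0.18)² + (-1.04)² = 3.0835.
Posterior: Inv-Gamma(7.0 + 11/2, 9.9 + 3.0835/2) = Inv-Gamma(12.50, 11.44175).
E[σ²|data] = β/(α−1) = 11.44175/11.50 = 0.9949.

0.9949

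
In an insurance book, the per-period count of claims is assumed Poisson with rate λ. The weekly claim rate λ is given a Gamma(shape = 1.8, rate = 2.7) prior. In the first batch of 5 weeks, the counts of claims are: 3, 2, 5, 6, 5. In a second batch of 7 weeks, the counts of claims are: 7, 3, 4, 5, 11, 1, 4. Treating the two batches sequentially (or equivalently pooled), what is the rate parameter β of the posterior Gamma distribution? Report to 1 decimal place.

14.7

With a Gamma(shape α, rate β) prior, the Poisson likelihood is conjugate: the posterior is Gamma(α + ΣXᵢ, β + n).
Batch 1: sum of counts S = 21 over n = 5 weeks.
After batch 1: Gamma(α+S, β+n) = Gamma(1.8+21, 2.7+5) = Gamma(22.8, 7.7).
Batch 2: sum of counts S = 35 over n = 7 weeks.
After batch 2: Gamma(α+S, β+n) = Gamma(22.8+35, 7.7+7) = Gamma(57.8, 14.7).
Posterior β = 14.7.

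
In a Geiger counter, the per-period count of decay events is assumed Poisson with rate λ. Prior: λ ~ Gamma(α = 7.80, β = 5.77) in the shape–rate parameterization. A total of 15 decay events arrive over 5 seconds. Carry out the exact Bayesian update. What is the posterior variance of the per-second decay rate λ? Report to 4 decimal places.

With a Gamma(shape α, rate β) prior, the Poisson likelihood is conjugate: the posterior is Gamma(α + ΣXᵢ, β + n).
Posterior: Gamma(α+S, β+n) = Gamma(7.80+15, 5.77+5) = Gamma(22.80, 10.77).
Var = α/β² = 22.80/10.77² = 0.1966.

0.1966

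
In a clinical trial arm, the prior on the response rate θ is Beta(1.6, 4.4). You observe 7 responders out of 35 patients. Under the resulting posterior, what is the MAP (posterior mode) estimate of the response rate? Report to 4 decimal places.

The Beta prior is conjugate to a Binomial/Bernoulli likelihood; the update adds successes to α and failures to β.
Posterior: Beta(α+k, β+n−k) = Beta(1.6+7, 4.4+28) = Beta(8.6, 32.4).
Mode of Beta(a,b) for a,b>1 is (a−1)/(a+b−2) = 7.6/39.0 = 0.1949.

0.1949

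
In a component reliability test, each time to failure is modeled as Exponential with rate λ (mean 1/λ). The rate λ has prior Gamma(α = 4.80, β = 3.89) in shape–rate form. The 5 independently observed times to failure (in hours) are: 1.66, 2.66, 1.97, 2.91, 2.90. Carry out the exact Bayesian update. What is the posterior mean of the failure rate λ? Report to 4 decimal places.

With a Gamma(shape α, rate β) prior on the exponential rate λ, the posterior after n observations with total T = Σxᵢ is Gamma(α+n, β+T).
Sum of observations T = 12.10 hours; n = 5.
Posterior: Gamma(4.80+5, 3.89+12.10) = Gamma(9.80, 15.99).
Posterior mean of λ = α/β = 9.80/15.99 = 0.6129.

0.6129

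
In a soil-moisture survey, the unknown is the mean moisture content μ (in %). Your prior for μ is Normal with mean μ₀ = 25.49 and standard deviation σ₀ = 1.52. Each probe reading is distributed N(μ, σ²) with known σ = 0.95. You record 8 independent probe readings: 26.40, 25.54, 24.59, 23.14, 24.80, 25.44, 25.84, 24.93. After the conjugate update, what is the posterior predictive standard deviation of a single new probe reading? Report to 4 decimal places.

For Normal data with known variance σ², a Normal(μ₀, σ₀²) prior on μ is conjugate. Posterior precision = 1/σ₀² + n/σ²; posterior mean is the precision-weighted average of μ₀ and x̄.
σ₀² = 1.52² = 2.3104, σ² = 0.95² = 0.9025; σ² + n·σ₀² = 0.9025 + 8·2.3104 = 19.3857.
Posterior precision = 1/σ₀² + n/σ² = 1/2.3104 + 8/0.9025 = (σ² + n·σ₀²)/(σ₀²σ²) = 19.3857/(2.3104·0.9025); posterior variance σₙ² = σ₀²σ²/(σ² + n·σ₀²) = 2.3104·0.9025/19.3857 = 0.107561.
Predictive variance for one new observation = σₙ² + σ² = 2.3104·0.9025/19.3857 + 0.9025 = σ²·(σ₀² + 19.3857)/19.3857 = 0.9025·21.6961/19.3857 = 1.010061; SD = √(0.9025·21.6961/19.3857) = 1.0050.

1.0050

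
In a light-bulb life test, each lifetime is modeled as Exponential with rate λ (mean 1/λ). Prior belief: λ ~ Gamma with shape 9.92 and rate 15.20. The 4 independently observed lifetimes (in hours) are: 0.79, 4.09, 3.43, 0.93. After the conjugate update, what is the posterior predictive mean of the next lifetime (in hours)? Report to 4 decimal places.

With a Gamma(shape α, rate β) prior on the exponential rate λ, the posterior after n observations with total T = Σxᵢ is Gamma(α+n, β+T).
Sum of observations T = 9.24 hours; n = 4.
Posterior: Gamma(9.92+4, 15.20+9.24) = Gamma(13.92, 24.44).
The predictive distribution for the next observation is Lomax; its mean is β/(α−1) = 24.44/12.92 = 1.8916.

1.8916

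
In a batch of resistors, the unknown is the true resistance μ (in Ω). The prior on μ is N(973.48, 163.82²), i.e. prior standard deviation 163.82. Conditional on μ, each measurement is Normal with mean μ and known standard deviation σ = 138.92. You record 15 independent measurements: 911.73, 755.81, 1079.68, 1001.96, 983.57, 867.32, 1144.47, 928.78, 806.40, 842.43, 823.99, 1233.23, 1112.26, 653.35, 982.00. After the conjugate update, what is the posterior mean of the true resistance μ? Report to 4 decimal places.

For Normal data with known variance σ², a Normal(μ₀, σ₀²) prior on μ is conjugate. Posterior precision = 1/σ₀² + n/σ²; posterior mean is the precision-weighted average of μ₀ and x̄.
Σxᵢ = 911.73 + 755.81 + 1079.68 + 1001.96 + 983.57 + 867.32 + 1144.47 + 928.78 + 806.40 + 842.43 + 823.99 + 1233.23 + 1112.26 + 653.35 + 982.00 = 14126.98, so n·x̄ = 14126.98.
σ₀² = 163.82² = 26836.9924, σ² = 138.92² = 19298.7664; σ² + n·σ₀² = 19298.7664 + 15·26836.9924 = 421853.6524.
Posterior mean = (μ₀/σ₀² + n·x̄/σ²)/(1/σ₀² + n/σ²) = (σ²·μ₀ + σ₀²·n·x̄)/(σ² + n·σ₀²) = (19298.7664·973.48 + 26836.9924·14126.98)/421853.6524 = 397912618.010024/421853.6524 = 943.2480.

943.2480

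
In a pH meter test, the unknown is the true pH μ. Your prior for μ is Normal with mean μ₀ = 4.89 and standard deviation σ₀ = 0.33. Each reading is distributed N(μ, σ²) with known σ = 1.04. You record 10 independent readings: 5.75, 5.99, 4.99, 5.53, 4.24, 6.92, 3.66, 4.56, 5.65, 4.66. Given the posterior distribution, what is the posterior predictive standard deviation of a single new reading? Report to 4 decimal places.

For Normal data with known variance σ², a Normal(μ₀, σ₀²) prior on μ is conjugate. Posterior precision = 1/σ₀² + n/σ²; posterior mean is the precision-weighted average of μ₀ and x̄.
σ₀² = 0.33² = 0.1089, σ² = 1.04² = 1.0816; σ² + n·σ₀² = 1.0816 + 10·0.1089 = 2.1706.
Posterior precision = 1/σ₀² + n/σ² = 1/0.1089 + 10/1.0816 = (σ² + n·σ₀²)/(σ₀²σ²) = 2.1706/(0.1089·1.0816); posterior variance σₙ² = σ₀²σ²/(σ² + n·σ₀²) = 0.1089·1.0816/2.1706 = 0.054264.
Predictive variance for one new observation = σₙ² + σ² = 0.1089·1.0816/2.1706 + 1.0816 = σ²·(σ₀² + 2.1706)/2.1706 = 1.0816·2.2795/2.1706 = 1.135864; SD = √(1.0816·2.2795/2.1706) = 1.0658.

1.0658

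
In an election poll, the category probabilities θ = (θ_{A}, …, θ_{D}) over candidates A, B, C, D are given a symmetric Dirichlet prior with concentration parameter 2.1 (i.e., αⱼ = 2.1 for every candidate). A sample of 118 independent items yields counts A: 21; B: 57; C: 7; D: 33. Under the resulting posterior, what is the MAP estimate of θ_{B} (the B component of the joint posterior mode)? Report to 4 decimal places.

The Dirichlet prior is conjugate to the Multinomial likelihood: each posterior αⱼ = prior αⱼ + observed count nⱼ.
Posterior concentration: (23.1, 59.1, 9.1, 35.1), total = 126.4.
Joint mode component: (α_{B}−1)/(Σα−K) = 58.1/122.4 = 0.4747.

0.4747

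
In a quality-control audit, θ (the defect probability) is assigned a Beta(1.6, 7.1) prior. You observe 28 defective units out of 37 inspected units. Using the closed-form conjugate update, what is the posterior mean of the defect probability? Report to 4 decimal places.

The Beta prior is conjugate to a Binomial/Bernoulli likelihood; the update adds successes to α and failures to β.
Posterior: Beta(α+k, β+n−k) = Beta(1.6+28, 7.1+9) = Beta(29.6, 16.1).
Posterior mean = α/(α+β) = 29.6/45.7 = 0.6477.

0.6477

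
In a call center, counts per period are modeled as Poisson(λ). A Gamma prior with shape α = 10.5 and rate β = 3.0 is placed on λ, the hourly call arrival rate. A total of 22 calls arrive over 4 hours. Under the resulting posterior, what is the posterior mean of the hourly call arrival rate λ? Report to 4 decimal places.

4.6429

With a Gamma(shape α, rate β) prior, the Poisson likelihood is conjugate: the posterior is Gamma(α + ΣXᵢ, β + n).
Posterior: Gamma(α+S, β+n) = Gamma(10.5+22, 3.0+4) = Gamma(32.5, 7.0).
Posterior mean = α/β = 32.5/7.0 = 4.6429.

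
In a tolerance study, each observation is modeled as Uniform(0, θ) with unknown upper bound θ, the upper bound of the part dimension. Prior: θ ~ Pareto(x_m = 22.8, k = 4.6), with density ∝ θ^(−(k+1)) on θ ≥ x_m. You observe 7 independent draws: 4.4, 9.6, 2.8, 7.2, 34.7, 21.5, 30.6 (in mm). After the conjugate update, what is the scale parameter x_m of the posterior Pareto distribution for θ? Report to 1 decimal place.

A Pareto(scale x_m, shape k) prior on the upper bound θ of Uniform(0, θ) is conjugate: posterior is Pareto(max(x_m, max xᵢ), k + n).
Sample maximum = 34.7; prior scale x_m = 22.8 → posterior scale = max = 34.7.
Posterior shape = 4.6 + 7 = 11.6.
Posterior scale x_m = 34.7.

34.7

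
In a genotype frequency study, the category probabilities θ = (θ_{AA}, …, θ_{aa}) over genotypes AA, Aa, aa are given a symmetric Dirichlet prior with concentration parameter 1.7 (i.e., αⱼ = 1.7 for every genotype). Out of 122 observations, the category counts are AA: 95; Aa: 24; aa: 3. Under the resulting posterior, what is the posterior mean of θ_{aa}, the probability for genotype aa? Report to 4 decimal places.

The Dirichlet prior is conjugate to the Multinomial likelihood: each posterior αⱼ = prior αⱼ + observed count nⱼ.
Posterior concentration: (96.7, 25.7, 4.7), total = 127.1.
E[θ_{aa}|data] = α_{aa}/Σα = 4.7/127.1 = 0.0370.

0.0370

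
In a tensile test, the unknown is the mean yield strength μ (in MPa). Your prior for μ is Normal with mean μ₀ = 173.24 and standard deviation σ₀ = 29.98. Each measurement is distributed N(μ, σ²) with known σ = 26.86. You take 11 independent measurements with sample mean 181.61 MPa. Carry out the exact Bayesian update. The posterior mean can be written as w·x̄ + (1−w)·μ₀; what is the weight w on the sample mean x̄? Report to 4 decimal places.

0.9320

For Normal data with known variance σ², a Normal(μ₀, σ₀²) prior on μ is conjugate. Posterior precision = 1/σ₀² + n/σ²; posterior mean is the precision-weighted average of μ₀ and x̄.
σ₀² = 29.98² = 898.8004, σ² = 26.86² = 721.4596. Prior precision 1/σ₀² = 1/898.8004; data precision n/σ² = 11/721.4596.
w = (n/σ²)/(1/σ₀² + n/σ²) = n·σ₀²/(σ² + n·σ₀²) = 11·898.8004/(721.4596 + 11·898.8004) = 9886.8044/10608.264 = 0.9320.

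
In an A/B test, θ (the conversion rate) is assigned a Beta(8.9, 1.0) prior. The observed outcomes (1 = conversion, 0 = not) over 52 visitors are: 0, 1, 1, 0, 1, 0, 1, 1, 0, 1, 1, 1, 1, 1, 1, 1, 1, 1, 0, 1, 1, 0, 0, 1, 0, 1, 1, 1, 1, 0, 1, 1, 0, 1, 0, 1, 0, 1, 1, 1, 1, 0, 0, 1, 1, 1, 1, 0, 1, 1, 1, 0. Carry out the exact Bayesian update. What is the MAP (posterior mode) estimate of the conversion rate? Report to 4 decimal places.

The Beta prior is conjugate to a Binomial/Bernoulli likelihood; the update adds successes to α and failures to β.
Posterior: Beta(α+k, β+n−k) = Beta(8.9+36, 1.0+16) = Beta(44.9, 17.0).
Mode of Beta(a,b) for a,b>1 is (a−1)/(a+b−2) = 43.9/59.9 = 0.7329.

0.7329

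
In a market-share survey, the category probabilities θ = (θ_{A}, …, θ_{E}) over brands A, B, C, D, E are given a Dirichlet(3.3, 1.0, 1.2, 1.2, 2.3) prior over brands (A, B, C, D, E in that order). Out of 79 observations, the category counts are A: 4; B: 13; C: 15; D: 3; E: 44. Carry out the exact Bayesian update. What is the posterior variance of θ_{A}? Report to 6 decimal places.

0.000855

The Dirichlet prior is conjugate to the Multinomial likelihood: each posterior αⱼ = prior αⱼ + observed count nⱼ.
Posterior concentration: (7.3, 14.0, 16.2, 4.2, 46.3), total = 88.0.
Var[θ_j] = α_j(Σα−α_j)/((Σα)²(Σα+1)) = 7.3·80.7/(88.0²·89.0) = 0.000855.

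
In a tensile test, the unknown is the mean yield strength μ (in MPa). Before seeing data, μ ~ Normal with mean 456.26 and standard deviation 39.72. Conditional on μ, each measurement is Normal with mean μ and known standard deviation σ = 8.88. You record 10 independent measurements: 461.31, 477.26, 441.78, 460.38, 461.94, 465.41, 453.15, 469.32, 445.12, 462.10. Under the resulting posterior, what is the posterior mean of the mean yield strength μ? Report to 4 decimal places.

For Normal data with known variance σ², a Normal(μ₀, σ₀²) prior on μ is conjugate. Posterior precision = 1/σ₀² + n/σ²; posterior mean is the precision-weighted average of μ₀ and x̄.
Σxᵢ = 461.31 + 477.26 + 441.78 + 460.38 + 461.94 + 465.41 + 453.15 + 469.32 + 445.12 + 462.10 = 4597.77, so n·x̄ = 4597.77.
σ₀² = 39.72² = 1577.6784, σ² = 8.88² = 78.8544; σ² + n·σ₀² = 78.8544 + 10·1577.6784 = 15855.6384.
Posterior mean = (μ₀/σ₀² + n·x̄/σ²)/(1/σ₀² + n/σ²) = (σ²·μ₀ + σ₀²·n·x̄)/(σ² + n·σ₀²) = (78.8544·456.26 + 1577.6784·4597.77)/15855.6384 = 7289780.525712/15855.6384 = 459.7595.

459.7595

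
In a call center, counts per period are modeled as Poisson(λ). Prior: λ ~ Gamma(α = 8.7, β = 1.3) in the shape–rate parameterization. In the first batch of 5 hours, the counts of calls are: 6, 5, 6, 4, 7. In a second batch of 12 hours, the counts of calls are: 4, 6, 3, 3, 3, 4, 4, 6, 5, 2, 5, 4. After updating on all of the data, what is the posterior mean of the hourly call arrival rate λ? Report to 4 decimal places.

With a Gamma(shape α, rate β) prior, the Poisson likelihood is conjugate: the posterior is Gamma(α + ΣXᵢ, β + n).
Batch 1: sum of counts S = 28 over n = 5 hours.
After batch 1: Gamma(α+S, β+n) = Gamma(8.7+28, 1.3+5) = Gamma(36.7, 6.3).
Batch 2: sum of counts S = 49 over n = 12 hours.
After batch 2: Gamma(α+S, β+n) = Gamma(36.7+49, 6.3+12) = Gamma(85.7, 18.3).
Posterior mean = α/β = 85.7/18.3 = 4.6831.

4.6831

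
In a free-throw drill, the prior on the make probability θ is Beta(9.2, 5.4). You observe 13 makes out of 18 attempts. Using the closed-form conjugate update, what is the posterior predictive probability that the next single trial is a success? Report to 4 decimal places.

0.6810

The Beta prior is conjugate to a Binomial/Bernoulli likelihood; the update adds successes to α and failures to β.
Posterior: Beta(α+k, β+n−k) = Beta(9.2+13, 5.4+5) = Beta(22.2, 10.4).
For a single future Bernoulli trial, P(success | data) = α/(α+β) = 0.6810.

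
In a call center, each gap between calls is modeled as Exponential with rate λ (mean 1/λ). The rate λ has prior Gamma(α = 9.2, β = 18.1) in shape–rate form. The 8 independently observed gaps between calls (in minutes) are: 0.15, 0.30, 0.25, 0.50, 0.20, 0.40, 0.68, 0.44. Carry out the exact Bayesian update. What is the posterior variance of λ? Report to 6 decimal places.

With a Gamma(shape α, rate β) prior on the exponential rate λ, the posterior after n observations with total T = Σxᵢ is Gamma(α+n, β+T).
Sum of observations T = 2.92 minutes; n = 8.
Posterior: Gamma(9.2+8, 18.1+2.92) = Gamma(17.2, 21.02).
Var = α/β² = 0.038928.

0.038928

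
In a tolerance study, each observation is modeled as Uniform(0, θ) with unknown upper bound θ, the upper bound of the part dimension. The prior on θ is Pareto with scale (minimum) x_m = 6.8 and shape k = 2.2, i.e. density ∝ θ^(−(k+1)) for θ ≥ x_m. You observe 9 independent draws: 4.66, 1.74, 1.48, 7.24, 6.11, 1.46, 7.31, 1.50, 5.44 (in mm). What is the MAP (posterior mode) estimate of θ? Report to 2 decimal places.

A Pareto(scale x_m, shape k) prior on the upper bound θ of Uniform(0, θ) is conjugate: posterior is Pareto(max(x_m, max xᵢ), k + n).
Sample maximum = 7.31; prior scale x_m = 6.8 → posterior scale = max = 7.31.
Posterior shape = 2.2 + 9 = 11.2.
The Pareto density is decreasing on [x_m, ∞), so the mode is x_m = 7.31.

7.31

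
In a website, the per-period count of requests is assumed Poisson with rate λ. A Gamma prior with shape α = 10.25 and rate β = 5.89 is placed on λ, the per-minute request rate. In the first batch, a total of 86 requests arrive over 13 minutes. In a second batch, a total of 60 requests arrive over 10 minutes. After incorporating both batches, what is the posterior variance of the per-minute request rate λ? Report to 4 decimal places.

0.1872

With a Gamma(shape α, rate β) prior, the Poisson likelihood is conjugate: the posterior is Gamma(α + ΣXᵢ, β + n).
After batch 1: Gamma(α+S, β+n) = Gamma(10.25+86, 5.89+13) = Gamma(96.25, 18.89).
After batch 2: Gamma(α+S, β+n) = Gamma(96.25+60, 18.89+10) = Gamma(156.25, 28.89).
Var = α/β² = 156.25/28.89² = 0.1872.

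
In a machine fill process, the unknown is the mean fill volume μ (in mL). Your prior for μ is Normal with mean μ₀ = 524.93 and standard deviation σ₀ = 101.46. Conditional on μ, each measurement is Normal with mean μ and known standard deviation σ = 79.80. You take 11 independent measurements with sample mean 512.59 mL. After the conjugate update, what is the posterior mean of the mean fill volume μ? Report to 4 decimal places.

513.2470

For Normal data with known variance σ², a Normal(μ₀, σ₀²) prior on μ is conjugate. Posterior precision = 1/σ₀² + n/σ²; posterior mean is the precision-weighted average of μ₀ and x̄.
n·x̄ = 11·512.59 = 5638.49.
σ₀² = 101.46² = 10294.1316, σ² = 79.80² = 6368.04; σ² + n·σ₀² = 6368.04 + 11·10294.1316 = 119603.4876.
Posterior mean = (μ₀/σ₀² + n·x̄/σ²)/(1/σ₀² + n/σ²) = (σ²·μ₀ + σ₀²·n·x̄)/(σ² + n·σ₀²) = (6368.04·524.93 + 10294.1316·5638.49)/119603.4876 = 61386133.322484/119603.4876 = 513.2470.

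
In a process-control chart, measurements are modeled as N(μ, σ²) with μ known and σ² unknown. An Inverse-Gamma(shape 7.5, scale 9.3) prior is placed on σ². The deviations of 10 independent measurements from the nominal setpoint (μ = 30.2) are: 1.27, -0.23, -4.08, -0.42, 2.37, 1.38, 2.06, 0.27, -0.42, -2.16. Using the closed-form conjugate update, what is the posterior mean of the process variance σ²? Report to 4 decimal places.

With known mean μ and an Inverse-Gamma(α, β) prior on σ², the Normal likelihood is conjugate: posterior is Inv-Gamma(α + n/2, β + Σ(xᵢ−μ)²/2).
Σ(xᵢ−μ)² = (1.27)² + (-0.23)² + (-4.08)² + (-0.42)² + (2.37)² + (1.38)² + (2.06)² + (0.27)² + (-0.42)² + (-2.16)² = 35.1684.
Posterior: Inv-Gamma(7.5 + 10/2, 9.3 + 35.1684/2) = Inv-Gamma(12.50, 26.88420).
E[σ²|data] = β/(α−1) = 26.88420/11.50 = 2.3378.

2.3378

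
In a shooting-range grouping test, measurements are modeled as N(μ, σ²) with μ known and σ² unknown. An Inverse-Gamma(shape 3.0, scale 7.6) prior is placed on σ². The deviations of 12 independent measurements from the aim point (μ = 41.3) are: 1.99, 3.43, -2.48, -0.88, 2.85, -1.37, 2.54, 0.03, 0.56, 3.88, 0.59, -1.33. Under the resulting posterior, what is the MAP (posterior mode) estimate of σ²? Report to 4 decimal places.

With known mean μ and an Inverse-Gamma(α, β) prior on σ², the Normal likelihood is conjugate: posterior is Inv-Gamma(α + n/2, β + Σ(xᵢ−μ)²/2).
Σ(xᵢ−μ)² = (1.99)² + (3.43)² + (-2.48)² + (-0.88)² + (2.85)² + (-1.37)² + (2.54)² + (0.03)² + (0.56)² + (3.88)² + (0.59)² + (-1.33)² = 56.5867.
Posterior: Inv-Gamma(3.0 + 12/2, 7.6 + 56.5867/2) = Inv-Gamma(9.00, 35.89335).
Mode = β/(α+1) = 35.89335/10.00 = 3.5893.

3.5893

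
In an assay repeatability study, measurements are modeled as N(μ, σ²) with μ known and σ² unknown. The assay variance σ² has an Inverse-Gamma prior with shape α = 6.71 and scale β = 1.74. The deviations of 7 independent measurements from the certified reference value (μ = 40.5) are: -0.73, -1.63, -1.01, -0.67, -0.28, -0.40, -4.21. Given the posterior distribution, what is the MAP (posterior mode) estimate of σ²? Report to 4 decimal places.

With known mean μ and an Inverse-Gamma(α, β) prior on σ², the Normal likelihood is conjugate: posterior is Inv-Gamma(α + n/2, β + Σ(xᵢ−μ)²/2).
Σ(xᵢ−μ)² = (-0.73)² + (-1.63)² + (-1.01)² + (-0.67)² + (-0.28)² + (-0.40)² + (-4.21)² = 22.6213.
Posterior: Inv-Gamma(6.71 + 7/2, 1.74 + 22.6213/2) = Inv-Gamma(10.21, 13.05065).
Mode = β/(α+1) = 13.05065/11.21 = 1.1642.

1.1642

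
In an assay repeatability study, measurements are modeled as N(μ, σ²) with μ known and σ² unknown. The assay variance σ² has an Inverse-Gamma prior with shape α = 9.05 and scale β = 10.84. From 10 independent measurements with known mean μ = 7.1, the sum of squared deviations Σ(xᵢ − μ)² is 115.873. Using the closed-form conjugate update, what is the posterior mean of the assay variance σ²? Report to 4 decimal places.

5.2702

With known mean μ and an Inverse-Gamma(α, β) prior on σ², the Normal likelihood is conjugate: posterior is Inv-Gamma(α + n/2, β + Σ(xᵢ−μ)²/2).
Posterior: Inv-Gamma(9.05 + 10/2, 10.84 + 115.873/2) = Inv-Gamma(14.05, 68.7765).
E[σ²|data] = β/(α−1) = 68.7765/13.05 = 5.2702.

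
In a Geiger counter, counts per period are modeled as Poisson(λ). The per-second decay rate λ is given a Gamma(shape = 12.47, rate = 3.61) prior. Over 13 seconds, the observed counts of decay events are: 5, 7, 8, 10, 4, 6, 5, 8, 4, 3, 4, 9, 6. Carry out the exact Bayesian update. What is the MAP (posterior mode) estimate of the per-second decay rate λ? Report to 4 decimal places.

With a Gamma(shape α, rate β) prior, the Poisson likelihood is conjugate: the posterior is Gamma(α + ΣXᵢ, β + n).
Sum of counts S = 79 over n = 13 seconds.
Posterior: Gamma(α+S, β+n) = Gamma(12.47+79, 3.61+13) = Gamma(91.47, 16.61).
Mode of Gamma(α,β) for α≥1 is (α−1)/β = 90.47/16.61 = 5.4467.

5.4467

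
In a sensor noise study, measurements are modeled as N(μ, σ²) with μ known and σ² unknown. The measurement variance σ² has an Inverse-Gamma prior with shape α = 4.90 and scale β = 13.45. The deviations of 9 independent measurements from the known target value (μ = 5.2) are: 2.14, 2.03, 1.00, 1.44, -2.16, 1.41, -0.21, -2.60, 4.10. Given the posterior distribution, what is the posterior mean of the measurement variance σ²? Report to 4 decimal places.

4.1037

With known mean μ and an Inverse-Gamma(α, β) prior on σ², the Normal likelihood is conjugate: posterior is Inv-Gamma(α + n/2, β + Σ(xᵢ−μ)²/2).
Σ(xᵢ−μ)² = (2.14)² + (2.03)² + (1.00)² + (1.44)² + (-2.16)² + (1.41)² + (-0.21)² + (-2.60)² + (4.10)² = 42.0419.
Posterior: Inv-Gamma(4.90 + 9/2, 13.45 + 42.0419/2) = Inv-Gamma(9.40, 34.47095).
E[σ²|data] = β/(α−1) = 34.47095/8.40 = 4.1037.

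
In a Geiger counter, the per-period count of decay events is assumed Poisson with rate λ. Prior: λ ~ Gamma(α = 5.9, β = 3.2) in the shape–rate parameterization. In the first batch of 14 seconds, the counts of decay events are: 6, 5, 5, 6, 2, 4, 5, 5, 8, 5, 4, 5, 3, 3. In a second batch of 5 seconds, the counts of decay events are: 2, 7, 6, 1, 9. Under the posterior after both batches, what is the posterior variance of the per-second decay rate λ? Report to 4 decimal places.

With a Gamma(shape α, rate β) prior, the Poisson likelihood is conjugate: the posterior is Gamma(α + ΣXᵢ, β + n).
Batch 1: sum of counts S = 66 over n = 14 seconds.
After batch 1: Gamma(α+S, β+n) = Gamma(5.9+66, 3.2+14) = Gamma(71.9, 17.2).
Batch 2: sum of counts S = 25 over n = 5 seconds.
After batch 2: Gamma(α+S, β+n) = Gamma(71.9+25, 17.2+5) = Gamma(96.9, 22.2).
Var = α/β² = 96.9/22.2² = 0.1966.

0.1966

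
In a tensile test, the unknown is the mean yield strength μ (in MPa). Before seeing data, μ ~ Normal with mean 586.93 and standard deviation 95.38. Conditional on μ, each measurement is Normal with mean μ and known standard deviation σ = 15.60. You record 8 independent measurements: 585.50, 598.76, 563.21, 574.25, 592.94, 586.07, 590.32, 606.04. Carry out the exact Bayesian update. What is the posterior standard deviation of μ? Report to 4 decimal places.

5.5062

For Normal data with known variance σ², a Normal(μ₀, σ₀²) prior on μ is conjugate. Posterior precision = 1/σ₀² + n/σ²; posterior mean is the precision-weighted average of μ₀ and x̄.
σ₀² = 95.38² = 9097.3444, σ² = 15.60² = 243.36; σ² + n·σ₀² = 243.36 + 8·9097.3444 = 73022.1152.
Posterior precision = 1/σ₀² + n/σ² = 1/9097.3444 + 8/243.36 = (σ² + n·σ₀²)/(σ₀²σ²) = 73022.1152/(9097.3444·243.36); posterior variance σₙ² = σ₀²σ²/(σ² + n·σ₀²) = 9097.3444·243.36/73022.1152 = 30.318620.
Posterior SD = √σₙ² = √(9097.3444·243.36/73022.1152) = 5.5062.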